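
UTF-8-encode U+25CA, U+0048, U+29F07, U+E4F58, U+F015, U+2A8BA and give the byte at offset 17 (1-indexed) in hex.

0xAA

1-indexed offset 17 is 0-indexed offset 16.
U+25CA → 3-byte form E2 97 8A at offsets 0–2.
U+0048 → 1-byte form 48 at offsets 3–3.
U+29F07 → 4-byte form F0 A9 BC 87 at offsets 4–7.
U+E4F58 → 4-byte form F3 A4 BD 98 at offsets 8–11.
U+F015 → 3-byte form EF 80 95 at offsets 12–14.
U+2A8BA → 4-byte form F0 AA A2 BA at offsets 15–18.
Offset 16 falls in char 6's range; it's byte 2 of F0 AA A2 BA = 0xAA.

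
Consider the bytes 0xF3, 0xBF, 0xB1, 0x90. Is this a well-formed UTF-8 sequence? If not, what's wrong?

valid

Leading byte 0xF3 = 11110011 → 4-byte form.
Continuation bytes 0xBF=10111111, 0xB1=10110001, 0x90=10010000 all match 10xxxxxx.
Decoded value 0xFFC50 is ≥ 0x10000 (shortest form) and not a surrogate.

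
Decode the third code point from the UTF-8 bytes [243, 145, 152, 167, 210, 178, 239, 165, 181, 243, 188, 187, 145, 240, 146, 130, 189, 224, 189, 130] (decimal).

U+F975

Offset 0: leading byte 0xF3 = 11110011 → 4-byte char #1 = F3 91 98 A7.
Offset 4: leading byte 0xD2 = 11010010 → 2-byte char #2 = D2 B2.
Offset 6: leading byte 0xEF = 11101111 → 3-byte char #3 = EF A5 B5.
Leading byte 0xEF = 11101111 matches 1110xxxx → 3-byte sequence.
Byte 1: 0xEF = 11101111, payload 1111 (4 bits).
Byte 2: 0xA5 = 10100101 (10xxxxxx ✓), payload 100101.
Byte 3: 0xB5 = 10110101 (10xxxxxx ✓), payload 110101.
Concatenate: 1111100101110101 = 0xF975 (16 bits → U+F975).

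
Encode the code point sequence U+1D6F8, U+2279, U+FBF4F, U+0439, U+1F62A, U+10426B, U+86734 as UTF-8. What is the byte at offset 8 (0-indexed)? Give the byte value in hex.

U+1D6F8 → 4-byte form F0 9D 9B B8 at offsets 0–3.
U+2279 → 3-byte form E2 89 B9 at offsets 4–6.
U+FBF4F → 4-byte form F3 BB BD 8F at offsets 7–10.
Offset 8 falls in char 3's range; it's byte 2 of F3 BB BD 8F = 0xBB.

0xBB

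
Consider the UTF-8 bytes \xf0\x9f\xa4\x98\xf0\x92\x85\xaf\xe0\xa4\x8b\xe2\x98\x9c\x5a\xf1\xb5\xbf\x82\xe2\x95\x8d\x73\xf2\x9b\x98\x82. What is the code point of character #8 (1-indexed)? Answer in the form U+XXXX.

Offset 0: leading byte 0xF0 = 11110000 → 4-byte char #1 = F0 9F A4 98.
Offset 4: leading byte 0xF0 = 11110000 → 4-byte char #2 = F0 92 85 AF.
Offset 8: leading byte 0xE0 = 11100000 → 3-byte char #3 = E0 A4 8B.
Offset 11: leading byte 0xE2 = 11100010 → 3-byte char #4 = E2 98 9C.
Offset 14: leading byte 0x5A = 01011010 → 1-byte char #5 = 5A.
Offset 15: leading byte 0xF1 = 11110001 → 4-byte char #6 = F1 B5 BF 82.
Offset 19: leading byte 0xE2 = 11100010 → 3-byte char #7 = E2 95 8D.
Offset 22: leading byte 0x73 = 01110011 → 1-byte char #8 = 73.
Leading byte 0x73 = 01110011 matches 0xxxxxxx → 1-byte sequence.
Byte 1: 0x73 = 01110011, payload 1110011 (7 bits).
Concatenate: 1110011 = 0x73 (7 bits → U+0073).

U+0073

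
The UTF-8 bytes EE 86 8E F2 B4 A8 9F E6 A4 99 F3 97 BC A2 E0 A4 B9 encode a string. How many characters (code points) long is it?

5

Byte at offset 0: 0xEE = 11101110 → 3-byte char (#1). Advance 3.
Byte at offset 3: 0xF2 = 11110010 → 4-byte char (#2). Advance 4.
Byte at offset 7: 0xE6 = 11100110 → 3-byte char (#3). Advance 3.
Byte at offset 10: 0xF3 = 11110011 → 4-byte char (#4). Advance 4.
Byte at offset 14: 0xE0 = 11100000 → 3-byte char (#5). Advance 3.
Reached end at offset 17 after 5 code points.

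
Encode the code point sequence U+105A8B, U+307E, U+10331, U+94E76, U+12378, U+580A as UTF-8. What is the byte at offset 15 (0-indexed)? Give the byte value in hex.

U+105A8B → 4-byte form F4 85 AA 8B at offsets 0–3.
U+307E → 3-byte form E3 81 BE at offsets 4–6.
U+10331 → 4-byte form F0 90 8C B1 at offsets 7–10.
U+94E76 → 4-byte form F2 94 B9 B6 at offsets 11–14.
U+12378 → 4-byte form F0 92 8D B8 at offsets 15–18.
Offset 15 falls in char 5's range; it's byte 1 of F0 92 8D B8 = 0xF0.

0xF0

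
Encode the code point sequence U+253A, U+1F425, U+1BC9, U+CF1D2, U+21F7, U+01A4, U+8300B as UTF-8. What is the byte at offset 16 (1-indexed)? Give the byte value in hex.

0x87

1-indexed offset 16 is 0-indexed offset 15.
U+253A → 3-byte form E2 94 BA at offsets 0–2.
U+1F425 → 4-byte form F0 9F 90 A5 at offsets 3–6.
U+1BC9 → 3-byte form E1 AF 89 at offsets 7–9.
U+CF1D2 → 4-byte form F3 8F 87 92 at offsets 10–13.
U+21F7 → 3-byte form E2 87 B7 at offsets 14–16.
Offset 15 falls in char 5's range; it's byte 2 of E2 87 B7 = 0x87.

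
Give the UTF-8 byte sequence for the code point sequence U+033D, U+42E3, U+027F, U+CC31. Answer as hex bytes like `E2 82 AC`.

U+033D: 2-byte form → CC BD.
U+42E3: 3-byte form → E4 8B A3.
U+027F: 2-byte form → C9 BF.
U+CC31: 3-byte form → EC B0 B1.
Concatenated (10 bytes): CC BD E4 8B A3 C9 BF EC B0 B1.

CC BD E4 8B A3 C9 BF EC B0 B1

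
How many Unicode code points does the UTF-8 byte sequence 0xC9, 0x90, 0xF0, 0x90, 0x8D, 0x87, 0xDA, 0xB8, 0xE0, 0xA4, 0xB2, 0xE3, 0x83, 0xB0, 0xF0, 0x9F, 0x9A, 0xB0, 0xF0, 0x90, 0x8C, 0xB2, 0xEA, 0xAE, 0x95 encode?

Byte at offset 0: 0xC9 = 11001001 → 2-byte char (#1). Advance 2.
Byte at offset 2: 0xF0 = 11110000 → 4-byte char (#2). Advance 4.
Byte at offset 6: 0xDA = 11011010 → 2-byte char (#3). Advance 2.
Byte at offset 8: 0xE0 = 11100000 → 3-byte char (#4). Advance 3.
Byte at offset 11: 0xE3 = 11100011 → 3-byte char (#5). Advance 3.
Byte at offset 14: 0xF0 = 11110000 → 4-byte char (#6). Advance 4.
Byte at offset 18: 0xF0 = 11110000 → 4-byte char (#7). Advance 4.
Byte at offset 22: 0xEA = 11101010 → 3-byte char (#8). Advance 3.
Reached end at offset 25 after 8 code points.

8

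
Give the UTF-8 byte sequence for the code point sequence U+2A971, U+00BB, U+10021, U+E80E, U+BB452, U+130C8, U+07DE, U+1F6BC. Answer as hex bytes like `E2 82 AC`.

F0 AA A5 B1 C2 BB F0 90 80 A1 EE A0 8E F2 BB 91 92 F0 93 83 88 DF 9E F0 9F 9A BC

U+2A971: 4-byte form → F0 AA A5 B1.
U+00BB: 2-byte form → C2 BB.
U+10021: 4-byte form → F0 90 80 A1.
U+E80E: 3-byte form → EE A0 8E.
U+BB452: 4-byte form → F2 BB 91 92.
U+130C8: 4-byte form → F0 93 83 88.
U+07DE: 2-byte form → DF 9E.
U+1F6BC: 4-byte form → F0 9F 9A BC.
Concatenated (27 bytes): F0 AA A5 B1 C2 BB F0 90 80 A1 EE A0 8E F2 BB 91 92 F0 93 83 88 DF 9E F0 9F 9A BC.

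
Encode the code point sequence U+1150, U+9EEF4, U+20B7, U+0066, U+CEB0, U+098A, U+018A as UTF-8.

U+1150: 3-byte form → E1 85 90.
U+9EEF4: 4-byte form → F2 9E BB B4.
U+20B7: 3-byte form → E2 82 B7.
U+0066: 1-byte form → 66.
U+CEB0: 3-byte form → EC BA B0.
U+098A: 3-byte form → E0 A6 8A.
U+018A: 2-byte form → C6 8A.
Concatenated (19 bytes): E1 85 90 F2 9E BB B4 E2 82 B7 66 EC BA B0 E0 A6 8A C6 8A.

E1 85 90 F2 9E BB B4 E2 82 B7 66 EC BA B0 E0 A6 8A C6 8A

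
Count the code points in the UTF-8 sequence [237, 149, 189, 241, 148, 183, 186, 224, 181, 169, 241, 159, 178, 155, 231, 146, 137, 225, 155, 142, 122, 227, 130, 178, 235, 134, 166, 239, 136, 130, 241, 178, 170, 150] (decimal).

Byte at offset 0: 0xED = 11101101 → 3-byte char (#1). Advance 3.
Byte at offset 3: 0xF1 = 11110001 → 4-byte char (#2). Advance 4.
Byte at offset 7: 0xE0 = 11100000 → 3-byte char (#3). Advance 3.
Byte at offset 10: 0xF1 = 11110001 → 4-byte char (#4). Advance 4.
Byte at offset 14: 0xE7 = 11100111 → 3-byte char (#5). Advance 3.
Byte at offset 17: 0xE1 = 11100001 → 3-byte char (#6). Advance 3.
Byte at offset 20: 0x7A = 01111010 → 1-byte char (#7). Advance 1.
Byte at offset 21: 0xE3 = 11100011 → 3-byte char (#8). Advance 3.
Byte at offset 24: 0xEB = 11101011 → 3-byte char (#9). Advance 3.
Byte at offset 27: 0xEF = 11101111 → 3-byte char (#10). Advance 3.
Byte at offset 30: 0xF1 = 11110001 → 4-byte char (#11). Advance 4.
Reached end at offset 34 after 11 code points.

11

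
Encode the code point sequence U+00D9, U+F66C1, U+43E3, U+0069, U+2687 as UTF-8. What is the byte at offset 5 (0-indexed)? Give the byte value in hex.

U+00D9 → 2-byte form C3 99 at offsets 0–1.
U+F66C1 → 4-byte form F3 B6 9B 81 at offsets 2–5.
Offset 5 falls in char 2's range; it's byte 4 of F3 B6 9B 81 = 0x81.

0x81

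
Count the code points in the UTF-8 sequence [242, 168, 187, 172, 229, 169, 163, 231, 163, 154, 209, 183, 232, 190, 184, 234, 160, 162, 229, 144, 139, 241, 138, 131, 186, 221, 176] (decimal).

Byte at offset 0: 0xF2 = 11110010 → 4-byte char (#1). Advance 4.
Byte at offset 4: 0xE5 = 11100101 → 3-byte char (#2). Advance 3.
Byte at offset 7: 0xE7 = 11100111 → 3-byte char (#3). Advance 3.
Byte at offset 10: 0xD1 = 11010001 → 2-byte char (#4). Advance 2.
Byte at offset 12: 0xE8 = 11101000 → 3-byte char (#5). Advance 3.
Byte at offset 15: 0xEA = 11101010 → 3-byte char (#6). Advance 3.
Byte at offset 18: 0xE5 = 11100101 → 3-byte char (#7). Advance 3.
Byte at offset 21: 0xF1 = 11110001 → 4-byte char (#8). Advance 4.
Byte at offset 25: 0xDD = 11011101 → 2-byte char (#9). Advance 2.
Reached end at offset 27 after 9 code points.

9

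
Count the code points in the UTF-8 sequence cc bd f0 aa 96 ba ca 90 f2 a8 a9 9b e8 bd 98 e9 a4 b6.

6

Byte at offset 0: 0xCC = 11001100 → 2-byte char (#1). Advance 2.
Byte at offset 2: 0xF0 = 11110000 → 4-byte char (#2). Advance 4.
Byte at offset 6: 0xCA = 11001010 → 2-byte char (#3). Advance 2.
Byte at offset 8: 0xF2 = 11110010 → 4-byte char (#4). Advance 4.
Byte at offset 12: 0xE8 = 11101000 → 3-byte char (#5). Advance 3.
Byte at offset 15: 0xE9 = 11101001 → 3-byte char (#6). Advance 3.
Reached end at offset 18 after 6 code points.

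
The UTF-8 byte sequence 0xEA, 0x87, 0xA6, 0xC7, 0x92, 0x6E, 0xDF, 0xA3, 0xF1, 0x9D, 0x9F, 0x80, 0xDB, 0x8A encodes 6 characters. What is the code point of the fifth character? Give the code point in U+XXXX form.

U+5D7C0

Offset 0: leading byte 0xEA = 11101010 → 3-byte char #1 = EA 87 A6.
Offset 3: leading byte 0xC7 = 11000111 → 2-byte char #2 = C7 92.
Offset 5: leading byte 0x6E = 01101110 → 1-byte char #3 = 6E.
Offset 6: leading byte 0xDF = 11011111 → 2-byte char #4 = DF A3.
Offset 8: leading byte 0xF1 = 11110001 → 4-byte char #5 = F1 9D 9F 80.
Leading byte 0xF1 = 11110001 matches 11110xxx → 4-byte sequence.
Byte 1: 0xF1 = 11110001, payload 001 (3 bits).
Byte 2: 0x9D = 10011101 (10xxxxxx ✓), payload 011101.
Byte 3: 0x9F = 10011111 (10xxxxxx ✓), payload 011111.
Byte 4: 0x80 = 10000000 (10xxxxxx ✓), payload 000000.
Concatenate: 001011101011111000000 = 0x5D7C0 (21 bits → U+5D7C0).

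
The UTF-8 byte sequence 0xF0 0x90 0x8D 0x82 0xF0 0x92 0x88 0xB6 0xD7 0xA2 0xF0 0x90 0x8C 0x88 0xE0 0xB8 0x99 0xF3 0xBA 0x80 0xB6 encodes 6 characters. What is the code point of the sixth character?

U+FA036

Offset 0: leading byte 0xF0 = 11110000 → 4-byte char #1 = F0 90 8D 82.
Offset 4: leading byte 0xF0 = 11110000 → 4-byte char #2 = F0 92 88 B6.
Offset 8: leading byte 0xD7 = 11010111 → 2-byte char #3 = D7 A2.
Offset 10: leading byte 0xF0 = 11110000 → 4-byte char #4 = F0 90 8C 88.
Offset 14: leading byte 0xE0 = 11100000 → 3-byte char #5 = E0 B8 99.
Offset 17: leading byte 0xF3 = 11110011 → 4-byte char #6 = F3 BA 80 B6.
Leading byte 0xF3 = 11110011 matches 11110xxx → 4-byte sequence.
Byte 1: 0xF3 = 11110011, payload 011 (3 bits).
Byte 2: 0xBA = 10111010 (10xxxxxx ✓), payload 111010.
Byte 3: 0x80 = 10000000 (10xxxxxx ✓), payload 000000.
Byte 4: 0xB6 = 10110110 (10xxxxxx ✓), payload 110110.
Concatenate: 011111010000000110110 = 0xFA036 (21 bits → U+FA036).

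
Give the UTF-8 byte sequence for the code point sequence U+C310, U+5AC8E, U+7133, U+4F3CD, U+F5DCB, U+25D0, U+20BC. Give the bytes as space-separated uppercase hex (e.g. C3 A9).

EC 8C 90 F1 9A B2 8E E7 84 B3 F1 8F 8F 8D F3 B5 B7 8B E2 97 90 E2 82 BC

U+C310: 3-byte form → EC 8C 90.
U+5AC8E: 4-byte form → F1 9A B2 8E.
U+7133: 3-byte form → E7 84 B3.
U+4F3CD: 4-byte form → F1 8F 8F 8D.
U+F5DCB: 4-byte form → F3 B5 B7 8B.
U+25D0: 3-byte form → E2 97 90.
U+20BC: 3-byte form → E2 82 BC.
Concatenated (24 bytes): EC 8C 90 F1 9A B2 8E E7 84 B3 F1 8F 8F 8D F3 B5 B7 8B E2 97 90 E2 82 BC.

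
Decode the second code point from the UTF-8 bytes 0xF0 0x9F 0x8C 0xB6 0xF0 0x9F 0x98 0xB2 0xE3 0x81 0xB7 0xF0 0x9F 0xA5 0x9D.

U+1F632

Offset 0: leading byte 0xF0 = 11110000 → 4-byte char #1 = F0 9F 8C B6.
Offset 4: leading byte 0xF0 = 11110000 → 4-byte char #2 = F0 9F 98 B2.
Leading byte 0xF0 = 11110000 matches 11110xxx → 4-byte sequence.
Byte 1: 0xF0 = 11110000, payload 000 (3 bits).
Byte 2: 0x9F = 10011111 (10xxxxxx ✓), payload 011111.
Byte 3: 0x98 = 10011000 (10xxxxxx ✓), payload 011000.
Byte 4: 0xB2 = 10110010 (10xxxxxx ✓), payload 110010.
Concatenate: 000011111011000110010 = 0x1F632 (21 bits → U+1F632).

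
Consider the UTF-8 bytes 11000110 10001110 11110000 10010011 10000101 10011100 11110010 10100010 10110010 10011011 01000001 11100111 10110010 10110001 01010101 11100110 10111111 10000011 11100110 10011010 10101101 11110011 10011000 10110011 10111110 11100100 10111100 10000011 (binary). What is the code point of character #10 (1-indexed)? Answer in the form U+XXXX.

U+4F03

Offset 0: leading byte 0xC6 = 11000110 → 2-byte char #1 = C6 8E.
Offset 2: leading byte 0xF0 = 11110000 → 4-byte char #2 = F0 93 85 9C.
Offset 6: leading byte 0xF2 = 11110010 → 4-byte char #3 = F2 A2 B2 9B.
Offset 10: leading byte 0x41 = 01000001 → 1-byte char #4 = 41.
Offset 11: leading byte 0xE7 = 11100111 → 3-byte char #5 = E7 B2 B1.
Offset 14: leading byte 0x55 = 01010101 → 1-byte char #6 = 55.
Offset 15: leading byte 0xE6 = 11100110 → 3-byte char #7 = E6 BF 83.
Offset 18: leading byte 0xE6 = 11100110 → 3-byte char #8 = E6 9A AD.
Offset 21: leading byte 0xF3 = 11110011 → 4-byte char #9 = F3 98 B3 BE.
Offset 25: leading byte 0xE4 = 11100100 → 3-byte char #10 = E4 BC 83.
Leading byte 0xE4 = 11100100 matches 1110xxxx → 3-byte sequence.
Byte 1: 0xE4 = 11100100, payload 0100 (4 bits).
Byte 2: 0xBC = 10111100 (10xxxxxx ✓), payload 111100.
Byte 3: 0x83 = 10000011 (10xxxxxx ✓), payload 000011.
Concatenate: 0100111100000011 = 0x4F03 (16 bits → U+4F03).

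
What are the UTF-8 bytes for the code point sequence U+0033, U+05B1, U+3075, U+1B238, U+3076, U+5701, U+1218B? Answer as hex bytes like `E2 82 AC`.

33 D6 B1 E3 81 B5 F0 9B 88 B8 E3 81 B6 E5 9C 81 F0 92 86 8B

U+0033: 1-byte form → 33.
U+05B1: 2-byte form → D6 B1.
U+3075: 3-byte form → E3 81 B5.
U+1B238: 4-byte form → F0 9B 88 B8.
U+3076: 3-byte form → E3 81 B6.
U+5701: 3-byte form → E5 9C 81.
U+1218B: 4-byte form → F0 92 86 8B.
Concatenated (20 bytes): 33 D6 B1 E3 81 B5 F0 9B 88 B8 E3 81 B6 E5 9C 81 F0 92 86 8B.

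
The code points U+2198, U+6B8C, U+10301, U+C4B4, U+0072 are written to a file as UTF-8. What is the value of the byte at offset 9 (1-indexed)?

0x8C

1-indexed offset 9 is 0-indexed offset 8.
U+2198 → 3-byte form E2 86 98 at offsets 0–2.
U+6B8C → 3-byte form E6 AE 8C at offsets 3–5.
U+10301 → 4-byte form F0 90 8C 81 at offsets 6–9.
Offset 8 falls in char 3's range; it's byte 3 of F0 90 8C 81 = 0x8C.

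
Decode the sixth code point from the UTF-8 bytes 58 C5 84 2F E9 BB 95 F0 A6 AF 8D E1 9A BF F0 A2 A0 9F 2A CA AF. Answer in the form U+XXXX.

U+16BF

Offset 0: leading byte 0x58 = 01011000 → 1-byte char #1 = 58.
Offset 1: leading byte 0xC5 = 11000101 → 2-byte char #2 = C5 84.
Offset 3: leading byte 0x2F = 00101111 → 1-byte char #3 = 2F.
Offset 4: leading byte 0xE9 = 11101001 → 3-byte char #4 = E9 BB 95.
Offset 7: leading byte 0xF0 = 11110000 → 4-byte char #5 = F0 A6 AF 8D.
Offset 11: leading byte 0xE1 = 11100001 → 3-byte char #6 = E1 9A BF.
Leading byte 0xE1 = 11100001 matches 1110xxxx → 3-byte sequence.
Byte 1: 0xE1 = 11100001, payload 0001 (4 bits).
Byte 2: 0x9A = 10011010 (10xxxxxx ✓), payload 011010.
Byte 3: 0xBF = 10111111 (10xxxxxx ✓), payload 111111.
Concatenate: 0001011010111111 = 0x16BF (16 bits → U+16BF).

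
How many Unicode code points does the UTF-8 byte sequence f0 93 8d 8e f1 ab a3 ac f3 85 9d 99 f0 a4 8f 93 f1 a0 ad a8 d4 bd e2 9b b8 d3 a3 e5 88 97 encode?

Byte at offset 0: 0xF0 = 11110000 → 4-byte char (#1). Advance 4.
Byte at offset 4: 0xF1 = 11110001 → 4-byte char (#2). Advance 4.
Byte at offset 8: 0xF3 = 11110011 → 4-byte char (#3). Advance 4.
Byte at offset 12: 0xF0 = 11110000 → 4-byte char (#4). Advance 4.
Byte at offset 16: 0xF1 = 11110001 → 4-byte char (#5). Advance 4.
Byte at offset 20: 0xD4 = 11010100 → 2-byte char (#6). Advance 2.
Byte at offset 22: 0xE2 = 11100010 → 3-byte char (#7). Advance 3.
Byte at offset 25: 0xD3 = 11010011 → 2-byte char (#8). Advance 2.
Byte at offset 27: 0xE5 = 11100101 → 3-byte char (#9). Advance 3.
Reached end at offset 30 after 9 code points.

9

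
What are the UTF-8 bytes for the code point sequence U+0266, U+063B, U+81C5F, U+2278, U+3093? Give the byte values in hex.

C9 A6 D8 BB F2 81 B1 9F E2 89 B8 E3 82 93

U+0266: 2-byte form → C9 A6.
U+063B: 2-byte form → D8 BB.
U+81C5F: 4-byte form → F2 81 B1 9F.
U+2278: 3-byte form → E2 89 B8.
U+3093: 3-byte form → E3 82 93.
Concatenated (14 bytes): C9 A6 D8 BB F2 81 B1 9F E2 89 B8 E3 82 93.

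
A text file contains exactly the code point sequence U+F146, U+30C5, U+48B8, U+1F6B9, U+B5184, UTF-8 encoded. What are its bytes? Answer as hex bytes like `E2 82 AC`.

EF 85 86 E3 83 85 E4 A2 B8 F0 9F 9A B9 F2 B5 86 84

U+F146: 3-byte form → EF 85 86.
U+30C5: 3-byte form → E3 83 85.
U+48B8: 3-byte form → E4 A2 B8.
U+1F6B9: 4-byte form → F0 9F 9A B9.
U+B5184: 4-byte form → F2 B5 86 84.
Concatenated (17 bytes): EF 85 86 E3 83 85 E4 A2 B8 F0 9F 9A B9 F2 B5 86 84.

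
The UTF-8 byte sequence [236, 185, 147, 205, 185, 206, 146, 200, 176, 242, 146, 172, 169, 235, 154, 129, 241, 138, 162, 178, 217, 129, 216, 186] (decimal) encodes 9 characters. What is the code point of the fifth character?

U+92B29

Offset 0: leading byte 0xEC = 11101100 → 3-byte char #1 = EC B9 93.
Offset 3: leading byte 0xCD = 11001101 → 2-byte char #2 = CD B9.
Offset 5: leading byte 0xCE = 11001110 → 2-byte char #3 = CE 92.
Offset 7: leading byte 0xC8 = 11001000 → 2-byte char #4 = C8 B0.
Offset 9: leading byte 0xF2 = 11110010 → 4-byte char #5 = F2 92 AC A9.
Leading byte 0xF2 = 11110010 matches 11110xxx → 4-byte sequence.
Byte 1: 0xF2 = 11110010, payload 010 (3 bits).
Byte 2: 0x92 = 10010010 (10xxxxxx ✓), payload 010010.
Byte 3: 0xAC = 10101100 (10xxxxxx ✓), payload 101100.
Byte 4: 0xA9 = 10101001 (10xxxxxx ✓), payload 101001.
Concatenate: 010010010101100101001 = 0x92B29 (21 bits → U+92B29).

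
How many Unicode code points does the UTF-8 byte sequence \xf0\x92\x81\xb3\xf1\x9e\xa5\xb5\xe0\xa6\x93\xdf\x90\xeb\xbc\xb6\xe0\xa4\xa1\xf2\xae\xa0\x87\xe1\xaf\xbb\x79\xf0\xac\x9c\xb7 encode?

10

Byte at offset 0: 0xF0 = 11110000 → 4-byte char (#1). Advance 4.
Byte at offset 4: 0xF1 = 11110001 → 4-byte char (#2). Advance 4.
Byte at offset 8: 0xE0 = 11100000 → 3-byte char (#3). Advance 3.
Byte at offset 11: 0xDF = 11011111 → 2-byte char (#4). Advance 2.
Byte at offset 13: 0xEB = 11101011 → 3-byte char (#5). Advance 3.
Byte at offset 16: 0xE0 = 11100000 → 3-byte char (#6). Advance 3.
Byte at offset 19: 0xF2 = 11110010 → 4-byte char (#7). Advance 4.
Byte at offset 23: 0xE1 = 11100001 → 3-byte char (#8). Advance 3.
Byte at offset 26: 0x79 = 01111001 → 1-byte char (#9). Advance 1.
Byte at offset 27: 0xF0 = 11110000 → 4-byte char (#10). Advance 4.
Reached end at offset 31 after 10 code points.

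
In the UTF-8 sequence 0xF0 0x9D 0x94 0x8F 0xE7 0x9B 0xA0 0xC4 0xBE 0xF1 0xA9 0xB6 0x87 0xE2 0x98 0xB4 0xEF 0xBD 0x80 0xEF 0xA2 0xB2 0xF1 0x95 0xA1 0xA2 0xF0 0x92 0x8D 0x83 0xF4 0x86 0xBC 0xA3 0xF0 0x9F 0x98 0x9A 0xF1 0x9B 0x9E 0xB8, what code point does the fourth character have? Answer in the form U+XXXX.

Offset 0: leading byte 0xF0 = 11110000 → 4-byte char #1 = F0 9D 94 8F.
Offset 4: leading byte 0xE7 = 11100111 → 3-byte char #2 = E7 9B A0.
Offset 7: leading byte 0xC4 = 11000100 → 2-byte char #3 = C4 BE.
Offset 9: leading byte 0xF1 = 11110001 → 4-byte char #4 = F1 A9 B6 87.
Leading byte 0xF1 = 11110001 matches 11110xxx → 4-byte sequence.
Byte 1: 0xF1 = 11110001, payload 001 (3 bits).
Byte 2: 0xA9 = 10101001 (10xxxxxx ✓), payload 101001.
Byte 3: 0xB6 = 10110110 (10xxxxxx ✓), payload 110110.
Byte 4: 0x87 = 10000111 (10xxxxxx ✓), payload 000111.
Concatenate: 001101001110110000111 = 0x69D87 (21 bits → U+69D87).

U+69D87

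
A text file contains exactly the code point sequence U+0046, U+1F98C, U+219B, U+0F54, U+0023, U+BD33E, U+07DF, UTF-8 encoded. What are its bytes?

U+0046: 1-byte form → 46.
U+1F98C: 4-byte form → F0 9F A6 8C.
U+219B: 3-byte form → E2 86 9B.
U+0F54: 3-byte form → E0 BD 94.
U+0023: 1-byte form → 23.
U+BD33E: 4-byte form → F2 BD 8C BE.
U+07DF: 2-byte form → DF 9F.
Concatenated (18 bytes): 46 F0 9F A6 8C E2 86 9B E0 BD 94 23 F2 BD 8C BE DF 9F.

46 F0 9F A6 8C E2 86 9B E0 BD 94 23 F2 BD 8C BE DF 9F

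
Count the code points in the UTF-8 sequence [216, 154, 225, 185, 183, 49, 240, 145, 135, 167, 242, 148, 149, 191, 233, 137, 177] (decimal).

Byte at offset 0: 0xD8 = 11011000 → 2-byte char (#1). Advance 2.
Byte at offset 2: 0xE1 = 11100001 → 3-byte char (#2). Advance 3.
Byte at offset 5: 0x31 = 00110001 → 1-byte char (#3). Advance 1.
Byte at offset 6: 0xF0 = 11110000 → 4-byte char (#4). Advance 4.
Byte at offset 10: 0xF2 = 11110010 → 4-byte char (#5). Advance 4.
Byte at offset 14: 0xE9 = 11101001 → 3-byte char (#6). Advance 3.
Reached end at offset 17 after 6 code points.

6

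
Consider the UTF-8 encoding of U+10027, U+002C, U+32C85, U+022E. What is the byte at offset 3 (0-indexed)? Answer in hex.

0xA7

U+10027 → 4-byte form F0 90 80 A7 at offsets 0–3.
Offset 3 falls in char 1's range; it's byte 4 of F0 90 80 A7 = 0xA7.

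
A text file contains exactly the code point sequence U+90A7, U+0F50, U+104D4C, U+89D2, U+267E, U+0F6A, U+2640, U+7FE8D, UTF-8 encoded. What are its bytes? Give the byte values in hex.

U+90A7: 3-byte form → E9 82 A7.
U+0F50: 3-byte form → E0 BD 90.
U+104D4C: 4-byte form → F4 84 B5 8C.
U+89D2: 3-byte form → E8 A7 92.
U+267E: 3-byte form → E2 99 BE.
U+0F6A: 3-byte form → E0 BD AA.
U+2640: 3-byte form → E2 99 80.
U+7FE8D: 4-byte form → F1 BF BA 8D.
Concatenated (26 bytes): E9 82 A7 E0 BD 90 F4 84 B5 8C E8 A7 92 E2 99 BE E0 BD AA E2 99 80 F1 BF BA 8D.

E9 82 A7 E0 BD 90 F4 84 B5 8C E8 A7 92 E2 99 BE E0 BD AA E2 99 80 F1 BF BA 8D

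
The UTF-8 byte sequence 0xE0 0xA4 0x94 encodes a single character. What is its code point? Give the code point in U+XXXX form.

Leading byte 0xE0 = 11100000 matches 1110xxxx → 3-byte sequence.
Byte 1: 0xE0 = 11100000, payload 0000 (4 bits).
Byte 2: 0xA4 = 10100100 (10xxxxxx ✓), payload 100100.
Byte 3: 0x94 = 10010100 (10xxxxxx ✓), payload 010100.
Concatenate: 0000100100010100 = 0x914 (16 bits → U+0914).

U+0914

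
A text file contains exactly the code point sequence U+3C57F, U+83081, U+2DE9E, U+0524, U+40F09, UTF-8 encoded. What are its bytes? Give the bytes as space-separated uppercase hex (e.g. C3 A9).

F0 BC 95 BF F2 83 82 81 F0 AD BA 9E D4 A4 F1 80 BC 89

U+3C57F: 4-byte form → F0 BC 95 BF.
U+83081: 4-byte form → F2 83 82 81.
U+2DE9E: 4-byte form → F0 AD BA 9E.
U+0524: 2-byte form → D4 A4.
U+40F09: 4-byte form → F1 80 BC 89.
Concatenated (18 bytes): F0 BC 95 BF F2 83 82 81 F0 AD BA 9E D4 A4 F1 80 BC 89.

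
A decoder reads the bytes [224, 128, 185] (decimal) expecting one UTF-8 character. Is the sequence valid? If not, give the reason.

invalid (overlong encoding)

Leading byte 0xE0 = 11100000 → 3-byte form.
Continuation bytes all match 10xxxxxx. Payload decodes to 0x39.
But 0x39 < 0x800, the minimum for a 3-byte sequence — this is an overlong encoding.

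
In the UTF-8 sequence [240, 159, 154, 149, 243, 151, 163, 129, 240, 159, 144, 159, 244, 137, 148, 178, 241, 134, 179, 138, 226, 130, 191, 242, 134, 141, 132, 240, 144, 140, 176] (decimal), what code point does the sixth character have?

U+20BF

Offset 0: leading byte 0xF0 = 11110000 → 4-byte char #1 = F0 9F 9A 95.
Offset 4: leading byte 0xF3 = 11110011 → 4-byte char #2 = F3 97 A3 81.
Offset 8: leading byte 0xF0 = 11110000 → 4-byte char #3 = F0 9F 90 9F.
Offset 12: leading byte 0xF4 = 11110100 → 4-byte char #4 = F4 89 94 B2.
Offset 16: leading byte 0xF1 = 11110001 → 4-byte char #5 = F1 86 B3 8A.
Offset 20: leading byte 0xE2 = 11100010 → 3-byte char #6 = E2 82 BF.
Leading byte 0xE2 = 11100010 matches 1110xxxx → 3-byte sequence.
Byte 1: 0xE2 = 11100010, payload 0010 (4 bits).
Byte 2: 0x82 = 10000010 (10xxxxxx ✓), payload 000010.
Byte 3: 0xBF = 10111111 (10xxxxxx ✓), payload 111111.
Concatenate: 0010000010111111 = 0x20BF (16 bits → U+20BF).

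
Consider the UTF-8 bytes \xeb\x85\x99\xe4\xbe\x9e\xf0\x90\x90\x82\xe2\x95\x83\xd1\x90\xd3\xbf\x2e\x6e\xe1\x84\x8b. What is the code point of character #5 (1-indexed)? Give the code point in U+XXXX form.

U+0450

Offset 0: leading byte 0xEB = 11101011 → 3-byte char #1 = EB 85 99.
Offset 3: leading byte 0xE4 = 11100100 → 3-byte char #2 = E4 BE 9E.
Offset 6: leading byte 0xF0 = 11110000 → 4-byte char #3 = F0 90 90 82.
Offset 10: leading byte 0xE2 = 11100010 → 3-byte char #4 = E2 95 83.
Offset 13: leading byte 0xD1 = 11010001 → 2-byte char #5 = D1 90.
Leading byte 0xD1 = 11010001 matches 110xxxxx → 2-byte sequence.
Byte 1: 0xD1 = 11010001, payload 10001 (5 bits).
Byte 2: 0x90 = 10010000 (10xxxxxx ✓), payload 010000.
Concatenate: 10001010000 = 0x450 (11 bits → U+0450).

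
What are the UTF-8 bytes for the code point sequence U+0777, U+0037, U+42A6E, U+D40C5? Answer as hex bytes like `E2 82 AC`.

DD B7 37 F1 82 A9 AE F3 94 83 85

U+0777: 2-byte form → DD B7.
U+0037: 1-byte form → 37.
U+42A6E: 4-byte form → F1 82 A9 AE.
U+D40C5: 4-byte form → F3 94 83 85.
Concatenated (11 bytes): DD B7 37 F1 82 A9 AE F3 94 83 85.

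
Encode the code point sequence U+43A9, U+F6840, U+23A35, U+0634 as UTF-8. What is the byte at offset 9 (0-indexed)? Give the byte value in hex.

0xA8

U+43A9 → 3-byte form E4 8E A9 at offsets 0–2.
U+F6840 → 4-byte form F3 B6 A1 80 at offsets 3–6.
U+23A35 → 4-byte form F0 A3 A8 B5 at offsets 7–10.
Offset 9 falls in char 3's range; it's byte 3 of F0 A3 A8 B5 = 0xA8.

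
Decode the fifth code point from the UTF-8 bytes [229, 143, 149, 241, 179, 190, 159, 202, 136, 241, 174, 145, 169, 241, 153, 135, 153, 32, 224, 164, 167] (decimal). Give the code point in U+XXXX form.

Offset 0: leading byte 0xE5 = 11100101 → 3-byte char #1 = E5 8F 95.
Offset 3: leading byte 0xF1 = 11110001 → 4-byte char #2 = F1 B3 BE 9F.
Offset 7: leading byte 0xCA = 11001010 → 2-byte char #3 = CA 88.
Offset 9: leading byte 0xF1 = 11110001 → 4-byte char #4 = F1 AE 91 A9.
Offset 13: leading byte 0xF1 = 11110001 → 4-byte char #5 = F1 99 87 99.
Leading byte 0xF1 = 11110001 matches 11110xxx → 4-byte sequence.
Byte 1: 0xF1 = 11110001, payload 001 (3 bits).
Byte 2: 0x99 = 10011001 (10xxxxxx ✓), payload 011001.
Byte 3: 0x87 = 10000111 (10xxxxxx ✓), payload 000111.
Byte 4: 0x99 = 10011001 (10xxxxxx ✓), payload 011001.
Concatenate: 001011001000111011001 = 0x591D9 (21 bits → U+591D9).

U+591D9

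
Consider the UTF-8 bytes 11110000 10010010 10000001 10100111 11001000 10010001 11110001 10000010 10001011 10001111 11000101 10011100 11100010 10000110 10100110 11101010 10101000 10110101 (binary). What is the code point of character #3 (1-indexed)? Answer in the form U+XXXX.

U+422CF

Offset 0: leading byte 0xF0 = 11110000 → 4-byte char #1 = F0 92 81 A7.
Offset 4: leading byte 0xC8 = 11001000 → 2-byte char #2 = C8 91.
Offset 6: leading byte 0xF1 = 11110001 → 4-byte char #3 = F1 82 8B 8F.
Leading byte 0xF1 = 11110001 matches 11110xxx → 4-byte sequence.
Byte 1: 0xF1 = 11110001, payload 001 (3 bits).
Byte 2: 0x82 = 10000010 (10xxxxxx ✓), payload 000010.
Byte 3: 0x8B = 10001011 (10xxxxxx ✓), payload 001011.
Byte 4: 0x8F = 10001111 (10xxxxxx ✓), payload 001111.
Concatenate: 001000010001011001111 = 0x422CF (21 bits → U+422CF).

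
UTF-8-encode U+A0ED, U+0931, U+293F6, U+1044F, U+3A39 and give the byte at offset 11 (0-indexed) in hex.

0x90

U+A0ED → 3-byte form EA 83 AD at offsets 0–2.
U+0931 → 3-byte form E0 A4 B1 at offsets 3–5.
U+293F6 → 4-byte form F0 A9 8F B6 at offsets 6–9.
U+1044F → 4-byte form F0 90 91 8F at offsets 10–13.
Offset 11 falls in char 4's range; it's byte 2 of F0 90 91 8F = 0x90.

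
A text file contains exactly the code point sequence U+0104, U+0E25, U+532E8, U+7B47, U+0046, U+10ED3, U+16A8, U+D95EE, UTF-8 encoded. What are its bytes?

C4 84 E0 B8 A5 F1 93 8B A8 E7 AD 87 46 F0 90 BB 93 E1 9A A8 F3 99 97 AE

U+0104: 2-byte form → C4 84.
U+0E25: 3-byte form → E0 B8 A5.
U+532E8: 4-byte form → F1 93 8B A8.
U+7B47: 3-byte form → E7 AD 87.
U+0046: 1-byte form → 46.
U+10ED3: 4-byte form → F0 90 BB 93.
U+16A8: 3-byte form → E1 9A A8.
U+D95EE: 4-byte form → F3 99 97 AE.
Concatenated (24 bytes): C4 84 E0 B8 A5 F1 93 8B A8 E7 AD 87 46 F0 90 BB 93 E1 9A A8 F3 99 97 AE.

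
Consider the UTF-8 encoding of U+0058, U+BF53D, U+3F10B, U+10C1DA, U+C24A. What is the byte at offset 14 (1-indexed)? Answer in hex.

0xEC

1-indexed offset 14 is 0-indexed offset 13.
U+0058 → 1-byte form 58 at offsets 0–0.
U+BF53D → 4-byte form F2 BF 94 BD at offsets 1–4.
U+3F10B → 4-byte form F0 BF 84 8B at offsets 5–8.
U+10C1DA → 4-byte form F4 8C 87 9A at offsets 9–12.
U+C24A → 3-byte form EC 89 8A at offsets 13–15.
Offset 13 falls in char 5's range; it's byte 1 of EC 89 8A = 0xEC.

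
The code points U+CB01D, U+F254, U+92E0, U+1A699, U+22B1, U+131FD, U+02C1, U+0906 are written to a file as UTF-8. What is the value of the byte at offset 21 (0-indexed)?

U+CB01D → 4-byte form F3 8B 80 9D at offsets 0–3.
U+F254 → 3-byte form EF 89 94 at offsets 4–6.
U+92E0 → 3-byte form E9 8B A0 at offsets 7–9.
U+1A699 → 4-byte form F0 9A 9A 99 at offsets 10–13.
U+22B1 → 3-byte form E2 8A B1 at offsets 14–16.
U+131FD → 4-byte form F0 93 87 BD at offsets 17–20.
U+02C1 → 2-byte form CB 81 at offsets 21–22.
Offset 21 falls in char 7's range; it's byte 1 of CB 81 = 0xCB.

0xCB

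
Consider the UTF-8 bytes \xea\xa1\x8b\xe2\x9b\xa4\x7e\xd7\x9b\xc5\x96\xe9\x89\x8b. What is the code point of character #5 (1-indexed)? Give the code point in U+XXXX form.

Offset 0: leading byte 0xEA = 11101010 → 3-byte char #1 = EA A1 8B.
Offset 3: leading byte 0xE2 = 11100010 → 3-byte char #2 = E2 9B A4.
Offset 6: leading byte 0x7E = 01111110 → 1-byte char #3 = 7E.
Offset 7: leading byte 0xD7 = 11010111 → 2-byte char #4 = D7 9B.
Offset 9: leading byte 0xC5 = 11000101 → 2-byte char #5 = C5 96.
Leading byte 0xC5 = 11000101 matches 110xxxxx → 2-byte sequence.
Byte 1: 0xC5 = 11000101, payload 00101 (5 bits).
Byte 2: 0x96 = 10010110 (10xxxxxx ✓), payload 010110.
Concatenate: 00101010110 = 0x156 (11 bits → U+0156).

U+0156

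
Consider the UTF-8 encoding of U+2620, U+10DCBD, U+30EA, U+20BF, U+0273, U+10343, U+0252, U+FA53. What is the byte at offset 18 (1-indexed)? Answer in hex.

0x8D

1-indexed offset 18 is 0-indexed offset 17.
U+2620 → 3-byte form E2 98 A0 at offsets 0–2.
U+10DCBD → 4-byte form F4 8D B2 BD at offsets 3–6.
U+30EA → 3-byte form E3 83 AA at offsets 7–9.
U+20BF → 3-byte form E2 82 BF at offsets 10–12.
U+0273 → 2-byte form C9 B3 at offsets 13–14.
U+10343 → 4-byte form F0 90 8D 83 at offsets 15–18.
Offset 17 falls in char 6's range; it's byte 3 of F0 90 8D 83 = 0x8D.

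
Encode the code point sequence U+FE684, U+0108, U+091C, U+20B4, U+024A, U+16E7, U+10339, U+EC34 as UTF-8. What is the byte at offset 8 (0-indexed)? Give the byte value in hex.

0x9C

U+FE684 → 4-byte form F3 BE 9A 84 at offsets 0–3.
U+0108 → 2-byte form C4 88 at offsets 4–5.
U+091C → 3-byte form E0 A4 9C at offsets 6–8.
Offset 8 falls in char 3's range; it's byte 3 of E0 A4 9C = 0x9C.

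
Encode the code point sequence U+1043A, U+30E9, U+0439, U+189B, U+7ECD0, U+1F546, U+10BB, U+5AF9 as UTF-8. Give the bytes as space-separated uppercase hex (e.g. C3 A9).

F0 90 90 BA E3 83 A9 D0 B9 E1 A2 9B F1 BE B3 90 F0 9F 95 86 E1 82 BB E5 AB B9

U+1043A: 4-byte form → F0 90 90 BA.
U+30E9: 3-byte form → E3 83 A9.
U+0439: 2-byte form → D0 B9.
U+189B: 3-byte form → E1 A2 9B.
U+7ECD0: 4-byte form → F1 BE B3 90.
U+1F546: 4-byte form → F0 9F 95 86.
U+10BB: 3-byte form → E1 82 BB.
U+5AF9: 3-byte form → E5 AB B9.
Concatenated (26 bytes): F0 90 90 BA E3 83 A9 D0 B9 E1 A2 9B F1 BE B3 90 F0 9F 95 86 E1 82 BB E5 AB B9.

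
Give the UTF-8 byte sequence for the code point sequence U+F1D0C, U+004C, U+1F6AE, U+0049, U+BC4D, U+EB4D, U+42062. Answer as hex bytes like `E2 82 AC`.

F3 B1 B4 8C 4C F0 9F 9A AE 49 EB B1 8D EE AD 8D F1 82 81 A2

U+F1D0C: 4-byte form → F3 B1 B4 8C.
U+004C: 1-byte form → 4C.
U+1F6AE: 4-byte form → F0 9F 9A AE.
U+0049: 1-byte form → 49.
U+BC4D: 3-byte form → EB B1 8D.
U+EB4D: 3-byte form → EE AD 8D.
U+42062: 4-byte form → F1 82 81 A2.
Concatenated (20 bytes): F3 B1 B4 8C 4C F0 9F 9A AE 49 EB B1 8D EE AD 8D F1 82 81 A2.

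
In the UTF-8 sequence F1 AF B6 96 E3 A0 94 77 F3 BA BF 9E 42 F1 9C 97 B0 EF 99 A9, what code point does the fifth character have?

Offset 0: leading byte 0xF1 = 11110001 → 4-byte char #1 = F1 AF B6 96.
Offset 4: leading byte 0xE3 = 11100011 → 3-byte char #2 = E3 A0 94.
Offset 7: leading byte 0x77 = 01110111 → 1-byte char #3 = 77.
Offset 8: leading byte 0xF3 = 11110011 → 4-byte char #4 = F3 BA BF 9E.
Offset 12: leading byte 0x42 = 01000010 → 1-byte char #5 = 42.
Leading byte 0x42 = 01000010 matches 0xxxxxxx → 1-byte sequence.
Byte 1: 0x42 = 01000010, payload 1000010 (7 bits).
Concatenate: 1000010 = 0x42 (7 bits → U+0042).

U+0042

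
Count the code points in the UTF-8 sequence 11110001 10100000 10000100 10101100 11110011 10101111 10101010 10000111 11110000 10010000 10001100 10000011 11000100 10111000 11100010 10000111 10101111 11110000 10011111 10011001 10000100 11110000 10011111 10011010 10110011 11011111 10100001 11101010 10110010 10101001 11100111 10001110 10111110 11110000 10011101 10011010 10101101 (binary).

Byte at offset 0: 0xF1 = 11110001 → 4-byte char (#1). Advance 4.
Byte at offset 4: 0xF3 = 11110011 → 4-byte char (#2). Advance 4.
Byte at offset 8: 0xF0 = 11110000 → 4-byte char (#3). Advance 4.
Byte at offset 12: 0xC4 = 11000100 → 2-byte char (#4). Advance 2.
Byte at offset 14: 0xE2 = 11100010 → 3-byte char (#5). Advance 3.
Byte at offset 17: 0xF0 = 11110000 → 4-byte char (#6). Advance 4.
Byte at offset 21: 0xF0 = 11110000 → 4-byte char (#7). Advance 4.
Byte at offset 25: 0xDF = 11011111 → 2-byte char (#8). Advance 2.
Byte at offset 27: 0xEA = 11101010 → 3-byte char (#9). Advance 3.
Byte at offset 30: 0xE7 = 11100111 → 3-byte char (#10). Advance 3.
Byte at offset 33: 0xF0 = 11110000 → 4-byte char (#11). Advance 4.
Reached end at offset 37 after 11 code points.

11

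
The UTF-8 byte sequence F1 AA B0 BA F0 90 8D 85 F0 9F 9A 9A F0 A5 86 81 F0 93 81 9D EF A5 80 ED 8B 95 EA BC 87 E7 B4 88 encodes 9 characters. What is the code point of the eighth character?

Offset 0: leading byte 0xF1 = 11110001 → 4-byte char #1 = F1 AA B0 BA.
Offset 4: leading byte 0xF0 = 11110000 → 4-byte char #2 = F0 90 8D 85.
Offset 8: leading byte 0xF0 = 11110000 → 4-byte char #3 = F0 9F 9A 9A.
Offset 12: leading byte 0xF0 = 11110000 → 4-byte char #4 = F0 A5 86 81.
Offset 16: leading byte 0xF0 = 11110000 → 4-byte char #5 = F0 93 81 9D.
Offset 20: leading byte 0xEF = 11101111 → 3-byte char #6 = EF A5 80.
Offset 23: leading byte 0xED = 11101101 → 3-byte char #7 = ED 8B 95.
Offset 26: leading byte 0xEA = 11101010 → 3-byte char #8 = EA BC 87.
Leading byte 0xEA = 11101010 matches 1110xxxx → 3-byte sequence.
Byte 1: 0xEA = 11101010, payload 1010 (4 bits).
Byte 2: 0xBC = 10111100 (10xxxxxx ✓), payload 111100.
Byte 3: 0x87 = 10000111 (10xxxxxx ✓), payload 000111.
Concatenate: 1010111100000111 = 0xAF07 (16 bits → U+AF07).

U+AF07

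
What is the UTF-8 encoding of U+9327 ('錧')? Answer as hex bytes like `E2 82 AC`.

U+9327 = 0x9327 = 37671 decimal. In range U+0800–U+FFFF → 3-byte form: 1110xxxx 10xxxxxx 10xxxxxx.
Binary (16 bits): 1001001100100111.
Split 4+6+6: 1001 | 001100 | 100111.
Byte 1: 11101001 = 0xE9.
Byte 2: 10001100 = 0x8C.
Byte 3: 10100111 = 0xA7.

E9 8C A7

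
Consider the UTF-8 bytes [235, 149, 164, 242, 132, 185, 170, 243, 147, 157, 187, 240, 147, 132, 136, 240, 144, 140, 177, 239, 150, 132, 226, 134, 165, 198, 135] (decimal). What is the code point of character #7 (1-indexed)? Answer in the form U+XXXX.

U+21A5

Offset 0: leading byte 0xEB = 11101011 → 3-byte char #1 = EB 95 A4.
Offset 3: leading byte 0xF2 = 11110010 → 4-byte char #2 = F2 84 B9 AA.
Offset 7: leading byte 0xF3 = 11110011 → 4-byte char #3 = F3 93 9D BB.
Offset 11: leading byte 0xF0 = 11110000 → 4-byte char #4 = F0 93 84 88.
Offset 15: leading byte 0xF0 = 11110000 → 4-byte char #5 = F0 90 8C B1.
Offset 19: leading byte 0xEF = 11101111 → 3-byte char #6 = EF 96 84.
Offset 22: leading byte 0xE2 = 11100010 → 3-byte char #7 = E2 86 A5.
Leading byte 0xE2 = 11100010 matches 1110xxxx → 3-byte sequence.
Byte 1: 0xE2 = 11100010, payload 0010 (4 bits).
Byte 2: 0x86 = 10000110 (10xxxxxx ✓), payload 000110.
Byte 3: 0xA5 = 10100101 (10xxxxxx ✓), payload 100101.
Concatenate: 0010000110100101 = 0x21A5 (16 bits → U+21A5).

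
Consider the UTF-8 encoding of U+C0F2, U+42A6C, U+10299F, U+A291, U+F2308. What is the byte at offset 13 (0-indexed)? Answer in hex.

U+C0F2 → 3-byte form EC 83 B2 at offsets 0–2.
U+42A6C → 4-byte form F1 82 A9 AC at offsets 3–6.
U+10299F → 4-byte form F4 82 A6 9F at offsets 7–10.
U+A291 → 3-byte form EA 8A 91 at offsets 11–13.
Offset 13 falls in char 4's range; it's byte 3 of EA 8A 91 = 0x91.

0x91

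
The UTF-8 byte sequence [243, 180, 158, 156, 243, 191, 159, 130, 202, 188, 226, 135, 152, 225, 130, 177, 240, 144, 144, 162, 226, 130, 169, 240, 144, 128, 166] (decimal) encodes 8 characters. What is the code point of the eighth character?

Offset 0: leading byte 0xF3 = 11110011 → 4-byte char #1 = F3 B4 9E 9C.
Offset 4: leading byte 0xF3 = 11110011 → 4-byte char #2 = F3 BF 9F 82.
Offset 8: leading byte 0xCA = 11001010 → 2-byte char #3 = CA BC.
Offset 10: leading byte 0xE2 = 11100010 → 3-byte char #4 = E2 87 98.
Offset 13: leading byte 0xE1 = 11100001 → 3-byte char #5 = E1 82 B1.
Offset 16: leading byte 0xF0 = 11110000 → 4-byte char #6 = F0 90 90 A2.
Offset 20: leading byte 0xE2 = 11100010 → 3-byte char #7 = E2 82 A9.
Offset 23: leading byte 0xF0 = 11110000 → 4-byte char #8 = F0 90 80 A6.
Leading byte 0xF0 = 11110000 matches 11110xxx → 4-byte sequence.
Byte 1: 0xF0 = 11110000, payload 000 (3 bits).
Byte 2: 0x90 = 10010000 (10xxxxxx ✓), payload 010000.
Byte 3: 0x80 = 10000000 (10xxxxxx ✓), payload 000000.
Byte 4: 0xA6 = 10100110 (10xxxxxx ✓), payload 100110.
Concatenate: 000010000000000100110 = 0x10026 (21 bits → U+10026).

U+10026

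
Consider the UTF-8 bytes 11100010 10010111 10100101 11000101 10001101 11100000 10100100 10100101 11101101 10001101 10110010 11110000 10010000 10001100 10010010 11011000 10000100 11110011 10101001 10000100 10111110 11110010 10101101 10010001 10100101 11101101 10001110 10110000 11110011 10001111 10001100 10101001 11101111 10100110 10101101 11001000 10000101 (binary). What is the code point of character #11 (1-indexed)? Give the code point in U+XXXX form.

Offset 0: leading byte 0xE2 = 11100010 → 3-byte char #1 = E2 97 A5.
Offset 3: leading byte 0xC5 = 11000101 → 2-byte char #2 = C5 8D.
Offset 5: leading byte 0xE0 = 11100000 → 3-byte char #3 = E0 A4 A5.
Offset 8: leading byte 0xED = 11101101 → 3-byte char #4 = ED 8D B2.
Offset 11: leading byte 0xF0 = 11110000 → 4-byte char #5 = F0 90 8C 92.
Offset 15: leading byte 0xD8 = 11011000 → 2-byte char #6 = D8 84.
Offset 17: leading byte 0xF3 = 11110011 → 4-byte char #7 = F3 A9 84 BE.
Offset 21: leading byte 0xF2 = 11110010 → 4-byte char #8 = F2 AD 91 A5.
Offset 25: leading byte 0xED = 11101101 → 3-byte char #9 = ED 8E B0.
Offset 28: leading byte 0xF3 = 11110011 → 4-byte char #10 = F3 8F 8C A9.
Offset 32: leading byte 0xEF = 11101111 → 3-byte char #11 = EF A6 AD.
Leading byte 0xEF = 11101111 matches 1110xxxx → 3-byte sequence.
Byte 1: 0xEF = 11101111, payload 1111 (4 bits).
Byte 2: 0xA6 = 10100110 (10xxxxxx ✓), payload 100110.
Byte 3: 0xAD = 10101101 (10xxxxxx ✓), payload 101101.
Concatenate: 1111100110101101 = 0xF9AD (16 bits → U+F9AD).

U+F9AD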